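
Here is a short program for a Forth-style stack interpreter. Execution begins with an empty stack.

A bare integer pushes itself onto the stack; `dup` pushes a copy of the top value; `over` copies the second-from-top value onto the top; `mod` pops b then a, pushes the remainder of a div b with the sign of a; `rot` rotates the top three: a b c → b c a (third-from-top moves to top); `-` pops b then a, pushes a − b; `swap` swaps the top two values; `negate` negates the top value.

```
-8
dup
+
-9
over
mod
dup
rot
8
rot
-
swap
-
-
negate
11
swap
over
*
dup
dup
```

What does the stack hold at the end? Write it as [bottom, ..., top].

[11, 462, 462, 462]

-8      -8
dup     -8 -8
+       -16
-9      -16 -9
over    -16 -9 -16
mod     -16 -9
dup     -16 -9 -9
rot     -9 -9 -16
8       -9 -9 -16 8
rot     -9 -16 8 -9
-       -9 -16 17
swap    -9 17 -16
-       -9 33
-       -42
negate  42
11      42 11
swap    11 42
over    11 42 11
*       11 462
dup     11 462 462
dup     11 462 462 462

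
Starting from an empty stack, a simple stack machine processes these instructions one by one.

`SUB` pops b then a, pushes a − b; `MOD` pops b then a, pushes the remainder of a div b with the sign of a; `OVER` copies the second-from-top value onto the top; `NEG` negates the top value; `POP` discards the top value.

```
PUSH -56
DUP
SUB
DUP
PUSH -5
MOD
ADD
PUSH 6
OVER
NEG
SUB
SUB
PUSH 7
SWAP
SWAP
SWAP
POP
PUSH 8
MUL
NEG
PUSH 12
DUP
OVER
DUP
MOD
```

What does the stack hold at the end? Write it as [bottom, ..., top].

[-56, 12, 12, 0]

PUSH -56 -> -56
DUP      -> -56 -56
SUB      -> 0
DUP      -> 0 0
PUSH -5  -> 0 0 -5
MOD      -> 0 0
ADD      -> 0
PUSH 6   -> 0 6
OVER     -> 0 6 0
NEG      -> 0 6 0
SUB      -> 0 6
SUB      -> -6
PUSH 7   -> -6 7
SWAP     -> 7 -6
SWAP     -> -6 7
SWAP     -> 7 -6
POP      -> 7
PUSH 8   -> 7 8
MUL      -> 56
NEG      -> -56
PUSH 12  -> -56 12
DUP      -> -56 12 12
OVER     -> -56 12 12 12
DUP      -> -56 12 12 12 12
MOD      -> -56 12 12 0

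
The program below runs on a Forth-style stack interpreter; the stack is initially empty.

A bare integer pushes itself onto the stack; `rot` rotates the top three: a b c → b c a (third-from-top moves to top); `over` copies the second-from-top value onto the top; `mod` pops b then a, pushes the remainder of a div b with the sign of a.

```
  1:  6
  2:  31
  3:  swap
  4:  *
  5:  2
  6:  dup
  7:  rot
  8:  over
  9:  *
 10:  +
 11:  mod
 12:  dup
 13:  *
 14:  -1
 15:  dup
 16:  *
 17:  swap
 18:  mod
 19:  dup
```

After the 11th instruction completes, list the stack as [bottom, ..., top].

[2]

6    : [6]
31   : [6, 31]
swap : [31, 6]
*    : [186]
2    : [186, 2]
dup  : [186, 2, 2]
rot  : [2, 2, 186]
over : [2, 2, 186, 2]
*    : [2, 2, 372]
+    : [2, 374]
mod  : [2]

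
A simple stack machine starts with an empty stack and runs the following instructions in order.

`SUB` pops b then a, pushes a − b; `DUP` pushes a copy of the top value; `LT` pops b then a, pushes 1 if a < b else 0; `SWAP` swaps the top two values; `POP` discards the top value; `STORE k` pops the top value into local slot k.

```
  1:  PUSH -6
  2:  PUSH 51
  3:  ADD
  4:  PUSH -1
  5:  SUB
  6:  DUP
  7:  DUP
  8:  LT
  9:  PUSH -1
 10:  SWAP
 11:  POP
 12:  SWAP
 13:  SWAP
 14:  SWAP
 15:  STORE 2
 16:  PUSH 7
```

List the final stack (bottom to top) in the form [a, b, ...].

PUSH -6 → -6
PUSH 51 → -6 51
ADD     → 45
PUSH -1 → 45 -1
SUB     → 46
DUP     → 46 46
DUP     → 46 46 46
LT      → 46 0
PUSH -1 → 46 0 -1
SWAP    → 46 -1 0
POP     → 46 -1
SWAP    → -1 46
SWAP    → 46 -1
SWAP    → -1 46
STORE 2 → -1
PUSH 7  → -1 7

[-1, 7]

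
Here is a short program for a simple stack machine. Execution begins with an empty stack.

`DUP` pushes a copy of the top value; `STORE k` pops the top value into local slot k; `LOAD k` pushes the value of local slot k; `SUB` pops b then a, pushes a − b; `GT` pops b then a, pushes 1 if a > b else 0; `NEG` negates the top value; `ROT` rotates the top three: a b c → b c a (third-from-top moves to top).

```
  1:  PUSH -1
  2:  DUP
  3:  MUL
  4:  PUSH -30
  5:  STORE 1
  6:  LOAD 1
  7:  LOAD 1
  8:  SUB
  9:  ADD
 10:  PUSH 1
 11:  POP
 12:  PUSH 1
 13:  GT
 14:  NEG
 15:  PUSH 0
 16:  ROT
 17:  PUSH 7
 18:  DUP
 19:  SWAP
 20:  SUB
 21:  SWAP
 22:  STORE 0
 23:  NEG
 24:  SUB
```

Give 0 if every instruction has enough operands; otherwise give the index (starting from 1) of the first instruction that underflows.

16

PUSH -1  → -1
DUP      → -1 -1
MUL      → 1
PUSH -30 → 1 -30
STORE 1  → 1
LOAD 1   → 1 -30
LOAD 1   → 1 -30 -30
SUB      → 1 0
ADD      → 1
PUSH 1   → 1 1
POP      → 1
PUSH 1   → 1 1
GT       → 0
NEG      → 0
PUSH 0   → 0 0
ROT  — needs 3 operands, stack has 2 → underflow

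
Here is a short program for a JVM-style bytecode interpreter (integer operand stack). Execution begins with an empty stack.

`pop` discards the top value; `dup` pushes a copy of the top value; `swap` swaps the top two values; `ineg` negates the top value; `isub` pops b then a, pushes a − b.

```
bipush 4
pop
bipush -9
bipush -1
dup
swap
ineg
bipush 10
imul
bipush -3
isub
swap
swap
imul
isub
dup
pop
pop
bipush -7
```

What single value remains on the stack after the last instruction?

-7

bipush 4   [4]
pop        []
bipush -9  [-9]
bipush -1  [-9, -1]
dup        [-9, -1, -1]
swap       [-9, -1, -1]
ineg       [-9, -1, 1]
bipush 10  [-9, -1, 1, 10]
imul       [-9, -1, 10]
bipush -3  [-9, -1, 10, -3]
isub       [-9, -1, 13]
swap       [-9, 13, -1]
swap       [-9, -1, 13]
imul       [-9, -13]
isub       [4]
dup        [4, 4]
pop        [4]
pop        []
bipush -7  [-7]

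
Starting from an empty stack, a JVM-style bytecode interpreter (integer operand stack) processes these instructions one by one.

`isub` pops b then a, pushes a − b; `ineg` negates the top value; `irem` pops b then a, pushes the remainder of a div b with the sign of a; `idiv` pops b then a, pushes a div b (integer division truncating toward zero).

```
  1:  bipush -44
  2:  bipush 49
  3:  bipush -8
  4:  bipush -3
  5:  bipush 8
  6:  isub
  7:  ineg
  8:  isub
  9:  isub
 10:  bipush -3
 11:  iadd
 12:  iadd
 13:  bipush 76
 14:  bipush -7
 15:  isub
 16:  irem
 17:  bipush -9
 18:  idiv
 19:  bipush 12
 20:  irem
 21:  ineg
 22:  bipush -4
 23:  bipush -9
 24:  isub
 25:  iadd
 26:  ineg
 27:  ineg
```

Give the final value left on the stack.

bipush -44  [-44]
bipush 49   [-44, 49]
bipush -8   [-44, 49, -8]
bipush -3   [-44, 49, -8, -3]
bipush 8    [-44, 49, -8, -3, 8]
isub        [-44, 49, -8, -11]
ineg        [-44, 49, -8, 11]
isub        [-44, 49, -19]
isub        [-44, 68]
bipush -3   [-44, 68, -3]
iadd        [-44, 65]
iadd        [21]
bipush 76   [21, 76]
bipush -7   [21, 76, -7]
isub        [21, 83]
irem        [21]
bipush -9   [21, -9]
idiv        [-2]
bipush 12   [-2, 12]
irem        [-2]
ineg        [2]
bipush -4   [2, -4]
bipush -9   [2, -4, -9]
isub        [2, 5]
iadd        [7]
ineg        [-7]
ineg        [7]

7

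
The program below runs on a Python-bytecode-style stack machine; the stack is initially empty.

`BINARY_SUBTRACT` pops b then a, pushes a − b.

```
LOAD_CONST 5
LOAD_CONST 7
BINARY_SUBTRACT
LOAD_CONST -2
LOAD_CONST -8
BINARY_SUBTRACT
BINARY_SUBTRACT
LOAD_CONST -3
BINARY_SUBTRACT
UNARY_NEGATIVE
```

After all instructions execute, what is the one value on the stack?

5

LOAD_CONST 5    → [5]
LOAD_CONST 7    → [5, 7]
BINARY_SUBTRACT → [-2]
LOAD_CONST -2   → [-2, -2]
LOAD_CONST -8   → [-2, -2, -8]
BINARY_SUBTRACT → [-2, 6]
BINARY_SUBTRACT → [-8]
LOAD_CONST -3   → [-8, -3]
BINARY_SUBTRACT → [-5]
UNARY_NEGATIVE  → [5]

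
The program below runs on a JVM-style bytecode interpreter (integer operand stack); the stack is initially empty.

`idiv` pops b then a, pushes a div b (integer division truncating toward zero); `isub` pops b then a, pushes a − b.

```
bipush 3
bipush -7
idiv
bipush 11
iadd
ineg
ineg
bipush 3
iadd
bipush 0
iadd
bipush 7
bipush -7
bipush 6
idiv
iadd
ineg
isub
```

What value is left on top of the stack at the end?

20

bipush 3  : 3
bipush -7 : 3 -7
idiv      : 0
bipush 11 : 0 11
iadd      : 11
ineg      : -11
ineg      : 11
bipush 3  : 11 3
iadd      : 14
bipush 0  : 14 0
iadd      : 14
bipush 7  : 14 7
bipush -7 : 14 7 -7
bipush 6  : 14 7 -7 6
idiv      : 14 7 -1
iadd      : 14 6
ineg      : 14 -6
isub      : 20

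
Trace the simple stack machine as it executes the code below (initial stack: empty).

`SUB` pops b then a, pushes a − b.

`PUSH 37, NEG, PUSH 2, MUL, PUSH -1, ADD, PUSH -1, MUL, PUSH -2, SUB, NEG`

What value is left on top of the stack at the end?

PUSH 37 → [37]
NEG     → [-37]
PUSH 2  → [-37, 2]
MUL     → [-74]
PUSH -1 → [-74, -1]
ADD     → [-75]
PUSH -1 → [-75, -1]
MUL     → [75]
PUSH -2 → [75, -2]
SUB     → [77]
NEG     → [-77]

-77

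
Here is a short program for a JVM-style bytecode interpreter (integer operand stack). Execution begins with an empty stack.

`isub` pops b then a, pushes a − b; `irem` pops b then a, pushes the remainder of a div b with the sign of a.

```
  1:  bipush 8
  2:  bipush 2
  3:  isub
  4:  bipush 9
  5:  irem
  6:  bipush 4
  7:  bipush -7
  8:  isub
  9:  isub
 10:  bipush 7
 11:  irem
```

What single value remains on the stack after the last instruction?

-5

bipush 8   [8]
bipush 2   [8, 2]
isub       [6]
bipush 9   [6, 9]
irem       [6]
bipush 4   [6, 4]
bipush -7  [6, 4, -7]
isub       [6, 11]
isub       [-5]
bipush 7   [-5, 7]
irem       [-5]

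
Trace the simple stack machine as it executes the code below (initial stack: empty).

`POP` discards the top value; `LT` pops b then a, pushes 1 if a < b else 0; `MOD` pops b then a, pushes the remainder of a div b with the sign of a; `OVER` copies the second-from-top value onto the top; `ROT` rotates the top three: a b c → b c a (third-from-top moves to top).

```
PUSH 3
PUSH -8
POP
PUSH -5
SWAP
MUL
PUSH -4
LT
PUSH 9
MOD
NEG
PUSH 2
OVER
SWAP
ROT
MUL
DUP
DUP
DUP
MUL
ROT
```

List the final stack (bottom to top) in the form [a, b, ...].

[-1, -2, 4, -2]

PUSH 3  → [3]
PUSH -8 → [3, -8]
POP     → [3]
PUSH -5 → [3, -5]
SWAP    → [-5, 3]
MUL     → [-15]
PUSH -4 → [-15, -4]
LT      → [1]
PUSH 9  → [1, 9]
MOD     → [1]
NEG     → [-1]
PUSH 2  → [-1, 2]
OVER    → [-1, 2, -1]
SWAP    → [-1, -1, 2]
ROT     → [-1, 2, -1]
MUL     → [-1, -2]
DUP     → [-1, -2, -2]
DUP     → [-1, -2, -2, -2]
DUP     → [-1, -2, -2, -2, -2]
MUL     → [-1, -2, -2, 4]
ROT     → [-1, -2, 4, -2]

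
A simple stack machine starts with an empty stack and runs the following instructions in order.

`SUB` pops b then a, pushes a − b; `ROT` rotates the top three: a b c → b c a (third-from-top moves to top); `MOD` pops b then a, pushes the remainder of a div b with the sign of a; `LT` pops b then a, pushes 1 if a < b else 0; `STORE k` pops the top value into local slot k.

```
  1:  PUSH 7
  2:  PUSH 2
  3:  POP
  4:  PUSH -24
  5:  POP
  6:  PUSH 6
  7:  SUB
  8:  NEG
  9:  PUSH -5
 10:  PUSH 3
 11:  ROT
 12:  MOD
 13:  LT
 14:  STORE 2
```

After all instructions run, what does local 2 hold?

1

PUSH 7    7
PUSH 2    7 2
POP       7
PUSH -24  7 -24
POP       7
PUSH 6    7 6
SUB       1
NEG       -1
PUSH -5   -1 -5
PUSH 3    -1 -5 3
ROT       -5 3 -1
MOD       -5 0
LT        1
STORE 2   (empty)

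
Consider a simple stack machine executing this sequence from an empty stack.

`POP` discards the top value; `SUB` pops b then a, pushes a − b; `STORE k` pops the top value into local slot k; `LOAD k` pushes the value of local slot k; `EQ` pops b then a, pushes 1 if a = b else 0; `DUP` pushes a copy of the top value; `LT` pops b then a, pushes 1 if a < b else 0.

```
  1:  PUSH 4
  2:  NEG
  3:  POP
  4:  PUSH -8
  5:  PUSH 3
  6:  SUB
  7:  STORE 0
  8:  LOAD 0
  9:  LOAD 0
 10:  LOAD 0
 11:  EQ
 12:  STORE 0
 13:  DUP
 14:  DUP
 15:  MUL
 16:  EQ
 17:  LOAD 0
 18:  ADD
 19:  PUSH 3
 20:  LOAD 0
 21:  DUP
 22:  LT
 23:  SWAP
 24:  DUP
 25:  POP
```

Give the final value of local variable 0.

PUSH 4  -> [4]
NEG     -> [-4]
POP     -> []
PUSH -8 -> [-8]
PUSH 3  -> [-8, 3]
SUB     -> [-11]
STORE 0 -> []
LOAD 0  -> [-11]
LOAD 0  -> [-11, -11]
LOAD 0  -> [-11, -11, -11]
EQ      -> [-11, 1]
STORE 0 -> [-11]
DUP     -> [-11, -11]
DUP     -> [-11, -11, -11]
MUL     -> [-11, 121]
EQ      -> [0]
LOAD 0  -> [0, 1]
ADD     -> [1]
PUSH 3  -> [1, 3]
LOAD 0  -> [1, 3, 1]
DUP     -> [1, 3, 1, 1]
LT      -> [1, 3, 0]
SWAP    -> [1, 0, 3]
DUP     -> [1, 0, 3, 3]
POP     -> [1, 0, 3]

1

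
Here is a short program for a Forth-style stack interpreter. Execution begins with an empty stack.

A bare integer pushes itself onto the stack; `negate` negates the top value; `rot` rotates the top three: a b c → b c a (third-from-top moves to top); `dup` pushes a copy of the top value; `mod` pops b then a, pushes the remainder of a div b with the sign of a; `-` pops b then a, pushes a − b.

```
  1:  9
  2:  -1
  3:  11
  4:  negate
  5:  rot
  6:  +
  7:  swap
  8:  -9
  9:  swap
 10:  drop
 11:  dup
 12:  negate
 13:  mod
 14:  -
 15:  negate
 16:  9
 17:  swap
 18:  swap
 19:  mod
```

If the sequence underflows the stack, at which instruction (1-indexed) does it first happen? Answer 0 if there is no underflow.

0

9      : [9]
-1     : [9, -1]
11     : [9, -1, 11]
negate : [9, -1, -11]
rot    : [-1, -11, 9]
+      : [-1, -2]
swap   : [-2, -1]
-9     : [-2, -1, -9]
swap   : [-2, -9, -1]
drop   : [-2, -9]
dup    : [-2, -9, -9]
negate : [-2, -9, 9]
mod    : [-2, 0]
-      : [-2]
negate : [2]
9      : [2, 9]
swap   : [9, 2]
swap   : [2, 9]
mod    : [2]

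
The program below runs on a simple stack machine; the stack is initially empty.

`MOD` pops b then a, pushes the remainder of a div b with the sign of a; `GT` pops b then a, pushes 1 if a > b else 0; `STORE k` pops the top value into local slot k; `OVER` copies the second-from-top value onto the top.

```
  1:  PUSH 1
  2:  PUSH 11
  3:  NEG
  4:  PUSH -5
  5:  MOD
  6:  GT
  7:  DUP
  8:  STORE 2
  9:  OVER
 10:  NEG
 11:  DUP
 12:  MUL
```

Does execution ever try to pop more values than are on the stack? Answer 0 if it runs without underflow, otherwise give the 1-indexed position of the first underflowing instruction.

PUSH 1  : [1]
PUSH 11 : [1, 11]
NEG     : [1, -11]
PUSH -5 : [1, -11, -5]
MOD     : [1, -1]
GT      : [1]
DUP     : [1, 1]
STORE 2 : [1]
OVER  — needs 2 operands, stack has 1 → underflow

9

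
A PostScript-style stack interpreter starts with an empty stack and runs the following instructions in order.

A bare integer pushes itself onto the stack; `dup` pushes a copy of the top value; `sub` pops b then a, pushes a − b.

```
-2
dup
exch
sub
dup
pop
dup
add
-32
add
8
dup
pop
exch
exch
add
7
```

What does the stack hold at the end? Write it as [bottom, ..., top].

-2   -> -2
dup  -> -2 -2
exch -> -2 -2
sub  -> 0
dup  -> 0 0
pop  -> 0
dup  -> 0 0
add  -> 0
-32  -> 0 -32
add  -> -32
8    -> -32 8
dup  -> -32 8 8
pop  -> -32 8
exch -> 8 -32
exch -> -32 8
add  -> -24
7    -> -24 7

[-24, 7]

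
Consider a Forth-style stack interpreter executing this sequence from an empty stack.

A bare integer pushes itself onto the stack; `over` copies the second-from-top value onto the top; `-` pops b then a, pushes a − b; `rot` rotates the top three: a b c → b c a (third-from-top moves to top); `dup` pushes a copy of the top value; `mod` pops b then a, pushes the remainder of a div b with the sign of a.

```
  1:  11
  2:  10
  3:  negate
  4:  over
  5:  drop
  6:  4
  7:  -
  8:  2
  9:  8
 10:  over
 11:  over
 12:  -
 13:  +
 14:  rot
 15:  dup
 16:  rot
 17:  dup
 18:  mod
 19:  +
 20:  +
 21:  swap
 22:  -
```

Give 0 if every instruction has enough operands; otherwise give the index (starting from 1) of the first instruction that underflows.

0

11     : 11
10     : 11 10
negate : 11 -10
over   : 11 -10 11
drop   : 11 -10
4      : 11 -10 4
-      : 11 -14
2      : 11 -14 2
8      : 11 -14 2 8
over   : 11 -14 2 8 2
over   : 11 -14 2 8 2 8
-      : 11 -14 2 8 -6
+      : 11 -14 2 2
rot    : 11 2 2 -14
dup    : 11 2 2 -14 -14
rot    : 11 2 -14 -14 2
dup    : 11 2 -14 -14 2 2
mod    : 11 2 -14 -14 0
+      : 11 2 -14 -14
+      : 11 2 -28
swap   : 11 -28 2
-      : 11 -30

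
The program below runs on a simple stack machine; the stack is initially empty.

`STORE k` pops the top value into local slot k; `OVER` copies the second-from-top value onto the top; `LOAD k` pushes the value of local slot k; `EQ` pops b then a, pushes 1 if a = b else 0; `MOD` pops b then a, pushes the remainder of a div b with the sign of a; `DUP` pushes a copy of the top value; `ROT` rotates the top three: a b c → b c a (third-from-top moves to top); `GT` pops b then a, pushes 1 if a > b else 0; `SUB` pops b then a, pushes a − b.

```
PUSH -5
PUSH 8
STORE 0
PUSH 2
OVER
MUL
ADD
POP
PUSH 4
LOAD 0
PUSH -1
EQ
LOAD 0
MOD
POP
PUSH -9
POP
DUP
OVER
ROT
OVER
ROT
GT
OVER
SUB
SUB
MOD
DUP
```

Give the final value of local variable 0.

8

PUSH -5 -> [-5]
PUSH 8  -> [-5, 8]
STORE 0 -> [-5]
PUSH 2  -> [-5, 2]
OVER    -> [-5, 2, -5]
MUL     -> [-5, -10]
ADD     -> [-15]
POP     -> []
PUSH 4  -> [4]
LOAD 0  -> [4, 8]
PUSH -1 -> [4, 8, -1]
EQ      -> [4, 0]
LOAD 0  -> [4, 0, 8]
MOD     -> [4, 0]
POP     -> [4]
PUSH -9 -> [4, -9]
POP     -> [4]
DUP     -> [4, 4]
OVER    -> [4, 4, 4]
ROT     -> [4, 4, 4]
OVER    -> [4, 4, 4, 4]
ROT     -> [4, 4, 4, 4]
GT      -> [4, 4, 0]
OVER    -> [4, 4, 0, 4]
SUB     -> [4, 4, -4]
SUB     -> [4, 8]
MOD     -> [4]
DUP     -> [4, 4]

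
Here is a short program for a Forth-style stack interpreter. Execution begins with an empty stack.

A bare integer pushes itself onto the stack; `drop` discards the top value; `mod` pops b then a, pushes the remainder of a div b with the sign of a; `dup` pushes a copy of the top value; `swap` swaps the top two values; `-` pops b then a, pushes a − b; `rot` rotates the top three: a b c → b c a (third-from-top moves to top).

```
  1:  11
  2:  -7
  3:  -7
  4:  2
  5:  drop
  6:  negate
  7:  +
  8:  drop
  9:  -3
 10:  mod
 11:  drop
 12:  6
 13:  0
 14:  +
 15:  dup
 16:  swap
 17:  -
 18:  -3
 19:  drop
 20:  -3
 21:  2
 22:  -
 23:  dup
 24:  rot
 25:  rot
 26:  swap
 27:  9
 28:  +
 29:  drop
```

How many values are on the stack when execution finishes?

11     -> [11]
-7     -> [11, -7]
-7     -> [11, -7, -7]
2      -> [11, -7, -7, 2]
drop   -> [11, -7, -7]
negate -> [11, -7, 7]
+      -> [11, 0]
drop   -> [11]
-3     -> [11, -3]
mod    -> [2]
drop   -> []
6      -> [6]
0      -> [6, 0]
+      -> [6]
dup    -> [6, 6]
swap   -> [6, 6]
-      -> [0]
-3     -> [0, -3]
drop   -> [0]
-3     -> [0, -3]
2      -> [0, -3, 2]
-      -> [0, -5]
dup    -> [0, -5, -5]
rot    -> [-5, -5, 0]
rot    -> [-5, 0, -5]
swap   -> [-5, -5, 0]
9      -> [-5, -5, 0, 9]
+      -> [-5, -5, 9]
drop   -> [-5, -5]

2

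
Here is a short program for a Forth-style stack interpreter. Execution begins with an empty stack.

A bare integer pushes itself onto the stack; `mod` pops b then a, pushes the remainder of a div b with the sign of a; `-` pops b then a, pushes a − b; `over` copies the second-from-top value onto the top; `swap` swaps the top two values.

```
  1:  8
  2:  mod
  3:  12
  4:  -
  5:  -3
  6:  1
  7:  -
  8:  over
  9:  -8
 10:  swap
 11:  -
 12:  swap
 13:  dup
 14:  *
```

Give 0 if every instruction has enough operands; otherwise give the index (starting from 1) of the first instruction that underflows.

8 → [8]
mod  — needs 2 operands, stack has 1 → underflow

2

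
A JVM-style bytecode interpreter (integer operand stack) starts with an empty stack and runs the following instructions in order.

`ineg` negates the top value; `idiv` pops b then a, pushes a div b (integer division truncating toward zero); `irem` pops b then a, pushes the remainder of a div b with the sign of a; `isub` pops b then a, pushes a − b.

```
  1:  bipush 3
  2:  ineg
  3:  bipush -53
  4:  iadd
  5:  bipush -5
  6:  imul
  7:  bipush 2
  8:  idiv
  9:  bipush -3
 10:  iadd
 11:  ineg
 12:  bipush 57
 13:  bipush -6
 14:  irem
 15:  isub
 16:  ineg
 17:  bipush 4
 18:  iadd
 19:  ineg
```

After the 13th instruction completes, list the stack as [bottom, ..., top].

[-137, 57, -6]

bipush 3   : 3
ineg       : -3
bipush -53 : -3 -53
iadd       : -56
bipush -5  : -56 -5
imul       : 280
bipush 2   : 280 2
idiv       : 140
bipush -3  : 140 -3
iadd       : 137
ineg       : -137
bipush 57  : -137 57
bipush -6  : -137 57 -6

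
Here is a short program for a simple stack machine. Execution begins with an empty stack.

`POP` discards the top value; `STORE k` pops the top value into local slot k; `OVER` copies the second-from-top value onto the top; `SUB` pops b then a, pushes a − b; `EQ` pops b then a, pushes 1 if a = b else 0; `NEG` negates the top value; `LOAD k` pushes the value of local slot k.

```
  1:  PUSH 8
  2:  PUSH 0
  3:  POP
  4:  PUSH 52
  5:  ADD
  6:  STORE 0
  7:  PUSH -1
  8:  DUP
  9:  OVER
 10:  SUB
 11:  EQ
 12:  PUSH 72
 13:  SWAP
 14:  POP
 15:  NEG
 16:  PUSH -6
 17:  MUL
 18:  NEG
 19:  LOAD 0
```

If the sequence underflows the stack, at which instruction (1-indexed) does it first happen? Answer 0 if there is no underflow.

0

PUSH 8   [8]
PUSH 0   [8, 0]
POP      [8]
PUSH 52  [8, 52]
ADD      [60]
STORE 0  []
PUSH -1  [-1]
DUP      [-1, -1]
OVER     [-1, -1, -1]
SUB      [-1, 0]
EQ       [0]
PUSH 72  [0, 72]
SWAP     [72, 0]
POP      [72]
NEG      [-72]
PUSH -6  [-72, -6]
MUL      [432]
NEG      [-432]
LOAD 0   [-432, 60]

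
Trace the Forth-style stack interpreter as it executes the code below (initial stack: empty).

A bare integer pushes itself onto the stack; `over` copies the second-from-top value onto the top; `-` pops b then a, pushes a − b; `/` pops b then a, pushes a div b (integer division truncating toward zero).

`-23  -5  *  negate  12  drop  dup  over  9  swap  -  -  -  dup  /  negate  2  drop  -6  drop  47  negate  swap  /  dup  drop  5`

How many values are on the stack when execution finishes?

2

-23    : [-23]
-5     : [-23, -5]
*      : [115]
negate : [-115]
12     : [-115, 12]
drop   : [-115]
dup    : [-115, -115]
over   : [-115, -115, -115]
9      : [-115, -115, -115, 9]
swap   : [-115, -115, 9, -115]
-      : [-115, -115, 124]
-      : [-115, -239]
-      : [124]
dup    : [124, 124]
/      : [1]
negate : [-1]
2      : [-1, 2]
drop   : [-1]
-6     : [-1, -6]
drop   : [-1]
47     : [-1, 47]
negate : [-1, -47]
swap   : [-47, -1]
/      : [47]
dup    : [47, 47]
drop   : [47]
5      : [47, 5]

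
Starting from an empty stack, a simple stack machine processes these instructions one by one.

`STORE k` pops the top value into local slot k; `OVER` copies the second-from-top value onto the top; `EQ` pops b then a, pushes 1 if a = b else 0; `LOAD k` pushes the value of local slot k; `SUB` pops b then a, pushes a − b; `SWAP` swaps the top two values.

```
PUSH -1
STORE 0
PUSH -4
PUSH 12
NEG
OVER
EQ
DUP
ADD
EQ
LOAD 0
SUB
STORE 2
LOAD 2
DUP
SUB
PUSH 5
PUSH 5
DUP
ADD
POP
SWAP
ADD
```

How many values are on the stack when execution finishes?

1

PUSH -1  -1
STORE 0  (empty)
PUSH -4  -4
PUSH 12  -4 12
NEG      -4 -12
OVER     -4 -12 -4
EQ       -4 0
DUP      -4 0 0
ADD      -4 0
EQ       0
LOAD 0   0 -1
SUB      1
STORE 2  (empty)
LOAD 2   1
DUP      1 1
SUB      0
PUSH 5   0 5
PUSH 5   0 5 5
DUP      0 5 5 5
ADD      0 5 10
POP      0 5
SWAP     5 0
ADD      5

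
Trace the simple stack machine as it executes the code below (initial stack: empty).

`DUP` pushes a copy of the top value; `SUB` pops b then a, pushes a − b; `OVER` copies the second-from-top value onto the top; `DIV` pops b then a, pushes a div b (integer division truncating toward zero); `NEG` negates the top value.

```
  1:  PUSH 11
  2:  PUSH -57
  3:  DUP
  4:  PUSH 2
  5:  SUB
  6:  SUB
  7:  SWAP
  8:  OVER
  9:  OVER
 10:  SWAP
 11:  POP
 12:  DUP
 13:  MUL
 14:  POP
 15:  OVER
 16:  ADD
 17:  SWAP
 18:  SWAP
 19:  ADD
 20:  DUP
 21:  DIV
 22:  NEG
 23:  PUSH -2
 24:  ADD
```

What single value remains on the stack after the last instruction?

PUSH 11  : 11
PUSH -57 : 11 -57
DUP      : 11 -57 -57
PUSH 2   : 11 -57 -57 2
SUB      : 11 -57 -59
SUB      : 11 2
SWAP     : 2 11
OVER     : 2 11 2
OVER     : 2 11 2 11
SWAP     : 2 11 11 2
POP      : 2 11 11
DUP      : 2 11 11 11
MUL      : 2 11 121
POP      : 2 11
OVER     : 2 11 2
ADD      : 2 13
SWAP     : 13 2
SWAP     : 2 13
ADD      : 15
DUP      : 15 15
DIV      : 1
NEG      : -1
PUSH -2  : -1 -2
ADD      : -3

-3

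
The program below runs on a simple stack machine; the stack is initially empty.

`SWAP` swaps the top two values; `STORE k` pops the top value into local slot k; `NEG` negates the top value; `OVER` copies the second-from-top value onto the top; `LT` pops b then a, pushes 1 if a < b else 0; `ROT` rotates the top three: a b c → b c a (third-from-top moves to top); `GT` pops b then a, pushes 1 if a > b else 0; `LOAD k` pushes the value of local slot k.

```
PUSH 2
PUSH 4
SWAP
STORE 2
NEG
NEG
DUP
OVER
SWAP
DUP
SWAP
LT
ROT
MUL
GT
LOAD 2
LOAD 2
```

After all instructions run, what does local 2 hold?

2

PUSH 2  → [2]
PUSH 4  → [2, 4]
SWAP    → [4, 2]
STORE 2 → [4]
NEG     → [-4]
NEG     → [4]
DUP     → [4, 4]
OVER    → [4, 4, 4]
SWAP    → [4, 4, 4]
DUP     → [4, 4, 4, 4]
SWAP    → [4, 4, 4, 4]
LT      → [4, 4, 0]
ROT     → [4, 0, 4]
MUL     → [4, 0]
GT      → [1]
LOAD 2  → [1, 2]
LOAD 2  → [1, 2, 2]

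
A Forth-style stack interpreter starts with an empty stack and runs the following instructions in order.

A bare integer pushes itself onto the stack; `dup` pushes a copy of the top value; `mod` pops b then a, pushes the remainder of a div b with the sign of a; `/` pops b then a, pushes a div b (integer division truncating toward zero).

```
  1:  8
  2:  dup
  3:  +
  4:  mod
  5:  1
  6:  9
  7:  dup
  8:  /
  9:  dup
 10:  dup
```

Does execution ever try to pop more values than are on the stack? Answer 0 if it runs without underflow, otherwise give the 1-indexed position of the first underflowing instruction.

4

8   : [8]
dup : [8, 8]
+   : [16]
mod  — needs 2 operands, stack has 1 → underflow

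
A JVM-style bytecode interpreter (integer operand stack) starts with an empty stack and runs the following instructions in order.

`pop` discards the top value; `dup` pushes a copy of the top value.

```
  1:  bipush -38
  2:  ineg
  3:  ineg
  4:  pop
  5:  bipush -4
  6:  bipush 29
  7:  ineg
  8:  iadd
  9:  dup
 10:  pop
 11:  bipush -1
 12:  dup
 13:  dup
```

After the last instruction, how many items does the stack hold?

bipush -38 → -38
ineg       → 38
ineg       → -38
pop        → (empty)
bipush -4  → -4
bipush 29  → -4 29
ineg       → -4 -29
iadd       → -33
dup        → -33 -33
pop        → -33
bipush -1  → -33 -1
dup        → -33 -1 -1
dup        → -33 -1 -1 -1

4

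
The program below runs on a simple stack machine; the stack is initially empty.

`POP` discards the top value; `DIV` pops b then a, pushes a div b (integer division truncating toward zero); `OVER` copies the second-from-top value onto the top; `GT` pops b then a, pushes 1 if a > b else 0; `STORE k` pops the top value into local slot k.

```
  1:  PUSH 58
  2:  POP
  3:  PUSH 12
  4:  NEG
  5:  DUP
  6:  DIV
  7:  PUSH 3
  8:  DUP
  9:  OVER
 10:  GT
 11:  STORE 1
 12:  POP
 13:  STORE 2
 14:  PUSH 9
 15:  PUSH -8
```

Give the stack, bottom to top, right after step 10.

PUSH 58 : [58]
POP     : []
PUSH 12 : [12]
NEG     : [-12]
DUP     : [-12, -12]
DIV     : [1]
PUSH 3  : [1, 3]
DUP     : [1, 3, 3]
OVER    : [1, 3, 3, 3]
GT      : [1, 3, 0]

[1, 3, 0]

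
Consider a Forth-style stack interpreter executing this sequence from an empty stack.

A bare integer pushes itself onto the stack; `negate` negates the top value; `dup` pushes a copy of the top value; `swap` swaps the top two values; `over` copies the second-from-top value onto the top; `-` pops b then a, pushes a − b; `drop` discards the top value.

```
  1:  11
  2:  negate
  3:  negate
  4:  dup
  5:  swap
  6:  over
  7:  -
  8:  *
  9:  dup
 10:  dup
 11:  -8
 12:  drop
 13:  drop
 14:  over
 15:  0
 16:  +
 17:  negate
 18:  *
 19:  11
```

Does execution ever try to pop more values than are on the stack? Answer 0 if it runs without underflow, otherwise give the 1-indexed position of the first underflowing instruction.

11     : [11]
negate : [-11]
negate : [11]
dup    : [11, 11]
swap   : [11, 11]
over   : [11, 11, 11]
-      : [11, 0]
*      : [0]
dup    : [0, 0]
dup    : [0, 0, 0]
-8     : [0, 0, 0, -8]
drop   : [0, 0, 0]
drop   : [0, 0]
over   : [0, 0, 0]
0      : [0, 0, 0, 0]
+      : [0, 0, 0]
negate : [0, 0, 0]
*      : [0, 0]
11     : [0, 0, 11]

0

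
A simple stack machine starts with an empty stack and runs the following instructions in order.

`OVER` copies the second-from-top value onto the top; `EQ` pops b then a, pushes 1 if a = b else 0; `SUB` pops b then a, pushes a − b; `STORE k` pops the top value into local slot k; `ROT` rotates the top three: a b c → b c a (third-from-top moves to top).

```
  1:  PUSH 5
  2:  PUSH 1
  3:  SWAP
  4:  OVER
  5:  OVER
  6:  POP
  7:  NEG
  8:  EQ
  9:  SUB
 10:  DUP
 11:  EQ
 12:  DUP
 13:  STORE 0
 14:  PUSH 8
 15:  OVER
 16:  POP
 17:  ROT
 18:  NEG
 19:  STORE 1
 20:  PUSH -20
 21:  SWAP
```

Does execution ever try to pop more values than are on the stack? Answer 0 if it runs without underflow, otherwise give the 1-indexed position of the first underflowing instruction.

PUSH 5  → [5]
PUSH 1  → [5, 1]
SWAP    → [1, 5]
OVER    → [1, 5, 1]
OVER    → [1, 5, 1, 5]
POP     → [1, 5, 1]
NEG     → [1, 5, -1]
EQ      → [1, 0]
SUB     → [1]
DUP     → [1, 1]
EQ      → [1]
DUP     → [1, 1]
STORE 0 → [1]
PUSH 8  → [1, 8]
OVER    → [1, 8, 1]
POP     → [1, 8]
ROT  — needs 3 operands, stack has 2 → underflow

17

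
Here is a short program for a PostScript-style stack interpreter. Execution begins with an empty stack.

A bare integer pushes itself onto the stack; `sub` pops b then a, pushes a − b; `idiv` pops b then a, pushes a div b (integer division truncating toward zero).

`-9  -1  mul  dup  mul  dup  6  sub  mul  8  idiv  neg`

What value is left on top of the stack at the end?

-759

-9   -> -9
-1   -> -9 -1
mul  -> 9
dup  -> 9 9
mul  -> 81
dup  -> 81 81
6    -> 81 81 6
sub  -> 81 75
mul  -> 6075
8    -> 6075 8
idiv -> 759
neg  -> -759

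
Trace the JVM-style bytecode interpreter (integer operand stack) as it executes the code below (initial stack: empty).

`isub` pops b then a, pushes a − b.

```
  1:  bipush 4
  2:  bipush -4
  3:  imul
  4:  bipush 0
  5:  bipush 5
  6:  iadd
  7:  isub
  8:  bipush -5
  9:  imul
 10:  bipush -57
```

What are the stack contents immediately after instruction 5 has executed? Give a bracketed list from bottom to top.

[-16, 0, 5]

bipush 4   4
bipush -4  4 -4
imul       -16
bipush 0   -16 0
bipush 5   -16 0 5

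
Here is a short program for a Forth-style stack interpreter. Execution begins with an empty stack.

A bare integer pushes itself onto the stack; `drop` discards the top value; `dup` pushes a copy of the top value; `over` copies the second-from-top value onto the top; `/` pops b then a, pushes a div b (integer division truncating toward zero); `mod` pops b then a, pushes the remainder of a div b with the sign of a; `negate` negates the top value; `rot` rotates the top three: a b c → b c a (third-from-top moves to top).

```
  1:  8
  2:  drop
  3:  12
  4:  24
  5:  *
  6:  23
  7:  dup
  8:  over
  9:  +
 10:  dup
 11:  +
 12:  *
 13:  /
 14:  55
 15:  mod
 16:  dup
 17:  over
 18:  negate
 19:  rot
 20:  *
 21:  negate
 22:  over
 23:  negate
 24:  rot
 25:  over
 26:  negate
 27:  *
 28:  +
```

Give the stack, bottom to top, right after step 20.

8       [8]
drop    []
12      [12]
24      [12, 24]
*       [288]
23      [288, 23]
dup     [288, 23, 23]
over    [288, 23, 23, 23]
+       [288, 23, 46]
dup     [288, 23, 46, 46]
+       [288, 23, 92]
*       [288, 2116]
/       [0]
55      [0, 55]
mod     [0]
dup     [0, 0]
over    [0, 0, 0]
negate  [0, 0, 0]
rot     [0, 0, 0]
*       [0, 0]

[0, 0]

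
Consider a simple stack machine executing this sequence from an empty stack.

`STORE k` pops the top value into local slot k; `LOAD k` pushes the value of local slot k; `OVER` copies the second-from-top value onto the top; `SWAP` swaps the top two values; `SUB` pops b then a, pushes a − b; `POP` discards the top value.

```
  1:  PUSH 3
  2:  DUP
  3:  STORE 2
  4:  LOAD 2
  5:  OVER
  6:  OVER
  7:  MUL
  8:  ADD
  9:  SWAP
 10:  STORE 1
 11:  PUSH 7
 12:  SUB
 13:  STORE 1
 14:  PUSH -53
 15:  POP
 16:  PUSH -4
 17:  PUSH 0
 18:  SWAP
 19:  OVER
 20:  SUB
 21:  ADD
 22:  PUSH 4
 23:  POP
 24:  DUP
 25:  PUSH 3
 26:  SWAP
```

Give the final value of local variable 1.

5

PUSH 3   → [3]
DUP      → [3, 3]
STORE 2  → [3]
LOAD 2   → [3, 3]
OVER     → [3, 3, 3]
OVER     → [3, 3, 3, 3]
MUL      → [3, 3, 9]
ADD      → [3, 12]
SWAP     → [12, 3]
STORE 1  → [12]
PUSH 7   → [12, 7]
SUB      → [5]
STORE 1  → []
PUSH -53 → [-53]
POP      → []
PUSH -4  → [-4]
PUSH 0   → [-4, 0]
SWAP     → [0, -4]
OVER     → [0, -4, 0]
SUB      → [0, -4]
ADD      → [-4]
PUSH 4   → [-4, 4]
POP      → [-4]
DUP      → [-4, -4]
PUSH 3   → [-4, -4, 3]
SWAP     → [-4, 3, -4]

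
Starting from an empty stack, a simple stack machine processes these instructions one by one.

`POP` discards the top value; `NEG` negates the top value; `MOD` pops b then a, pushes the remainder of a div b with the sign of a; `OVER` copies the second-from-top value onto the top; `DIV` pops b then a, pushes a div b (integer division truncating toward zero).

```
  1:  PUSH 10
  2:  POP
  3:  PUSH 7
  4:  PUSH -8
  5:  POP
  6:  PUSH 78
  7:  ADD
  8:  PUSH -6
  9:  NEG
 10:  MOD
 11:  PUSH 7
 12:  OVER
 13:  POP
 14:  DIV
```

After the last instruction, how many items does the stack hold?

PUSH 10  [10]
POP      []
PUSH 7   [7]
PUSH -8  [7, -8]
POP      [7]
PUSH 78  [7, 78]
ADD      [85]
PUSH -6  [85, -6]
NEG      [85, 6]
MOD      [1]
PUSH 7   [1, 7]
OVER     [1, 7, 1]
POP      [1, 7]
DIV      [0]

1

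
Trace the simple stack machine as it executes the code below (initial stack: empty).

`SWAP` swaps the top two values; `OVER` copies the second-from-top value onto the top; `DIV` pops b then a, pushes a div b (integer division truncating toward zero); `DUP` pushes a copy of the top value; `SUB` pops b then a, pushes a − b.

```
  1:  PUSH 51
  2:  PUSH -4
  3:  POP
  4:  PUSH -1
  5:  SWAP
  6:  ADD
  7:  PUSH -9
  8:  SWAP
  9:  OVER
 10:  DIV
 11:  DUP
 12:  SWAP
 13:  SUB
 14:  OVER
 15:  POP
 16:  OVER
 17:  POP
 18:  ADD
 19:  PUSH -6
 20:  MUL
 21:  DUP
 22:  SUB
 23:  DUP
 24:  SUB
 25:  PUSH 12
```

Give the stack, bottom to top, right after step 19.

[-9, -6]

PUSH 51 : 51
PUSH -4 : 51 -4
POP     : 51
PUSH -1 : 51 -1
SWAP    : -1 51
ADD     : 50
PUSH -9 : 50 -9
SWAP    : -9 50
OVER    : -9 50 -9
DIV     : -9 -5
DUP     : -9 -5 -5
SWAP    : -9 -5 -5
SUB     : -9 0
OVER    : -9 0 -9
POP     : -9 0
OVER    : -9 0 -9
POP     : -9 0
ADD     : -9
PUSH -6 : -9 -6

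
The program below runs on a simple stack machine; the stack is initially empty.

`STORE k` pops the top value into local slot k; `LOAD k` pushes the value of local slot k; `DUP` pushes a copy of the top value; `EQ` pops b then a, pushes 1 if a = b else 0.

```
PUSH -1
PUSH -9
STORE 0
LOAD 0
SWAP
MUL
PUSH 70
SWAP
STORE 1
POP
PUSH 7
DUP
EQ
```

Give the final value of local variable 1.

PUSH -1 : [-1]
PUSH -9 : [-1, -9]
STORE 0 : [-1]
LOAD 0  : [-1, -9]
SWAP    : [-9, -1]
MUL     : [9]
PUSH 70 : [9, 70]
SWAP    : [70, 9]
STORE 1 : [70]
POP     : []
PUSH 7  : [7]
DUP     : [7, 7]
EQ      : [1]

9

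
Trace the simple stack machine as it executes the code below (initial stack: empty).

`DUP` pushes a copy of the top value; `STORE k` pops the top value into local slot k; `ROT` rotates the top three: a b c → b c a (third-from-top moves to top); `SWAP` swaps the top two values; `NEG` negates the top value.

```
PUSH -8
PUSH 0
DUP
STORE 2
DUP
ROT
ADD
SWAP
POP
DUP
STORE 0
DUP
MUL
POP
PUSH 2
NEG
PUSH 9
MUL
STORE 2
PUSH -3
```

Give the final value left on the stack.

-3

PUSH -8 : [-8]
PUSH 0  : [-8, 0]
DUP     : [-8, 0, 0]
STORE 2 : [-8, 0]
DUP     : [-8, 0, 0]
ROT     : [0, 0, -8]
ADD     : [0, -8]
SWAP    : [-8, 0]
POP     : [-8]
DUP     : [-8, -8]
STORE 0 : [-8]
DUP     : [-8, -8]
MUL     : [64]
POP     : []
PUSH 2  : [2]
NEG     : [-2]
PUSH 9  : [-2, 9]
MUL     : [-18]
STORE 2 : []
PUSH -3 : [-3]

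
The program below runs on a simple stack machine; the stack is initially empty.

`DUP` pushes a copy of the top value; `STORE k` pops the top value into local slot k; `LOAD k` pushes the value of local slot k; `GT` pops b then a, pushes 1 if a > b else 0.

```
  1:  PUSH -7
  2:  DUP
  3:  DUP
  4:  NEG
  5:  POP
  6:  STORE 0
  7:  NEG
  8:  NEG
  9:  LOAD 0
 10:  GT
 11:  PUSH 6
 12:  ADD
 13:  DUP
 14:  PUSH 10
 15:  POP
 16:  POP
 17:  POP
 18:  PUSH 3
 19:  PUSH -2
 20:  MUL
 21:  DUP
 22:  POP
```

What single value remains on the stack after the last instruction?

PUSH -7 → [-7]
DUP     → [-7, -7]
DUP     → [-7, -7, -7]
NEG     → [-7, -7, 7]
POP     → [-7, -7]
STORE 0 → [-7]
NEG     → [7]
NEG     → [-7]
LOAD 0  → [-7, -7]
GT      → [0]
PUSH 6  → [0, 6]
ADD     → [6]
DUP     → [6, 6]
PUSH 10 → [6, 6, 10]
POP     → [6, 6]
POP     → [6]
POP     → []
PUSH 3  → [3]
PUSH -2 → [3, -2]
MUL     → [-6]
DUP     → [-6, -6]
POP     → [-6]

-6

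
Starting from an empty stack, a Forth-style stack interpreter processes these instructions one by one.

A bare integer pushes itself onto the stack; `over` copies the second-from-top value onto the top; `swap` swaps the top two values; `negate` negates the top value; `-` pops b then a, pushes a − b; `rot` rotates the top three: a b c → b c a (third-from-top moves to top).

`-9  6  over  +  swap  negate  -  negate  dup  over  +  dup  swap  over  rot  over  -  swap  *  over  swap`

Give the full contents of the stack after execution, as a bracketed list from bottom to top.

[12, 24, 24, 0]

-9      [-9]
6       [-9, 6]
over    [-9, 6, -9]
+       [-9, -3]
swap    [-3, -9]
negate  [-3, 9]
-       [-12]
negate  [12]
dup     [12, 12]
over    [12, 12, 12]
+       [12, 24]
dup     [12, 24, 24]
swap    [12, 24, 24]
over    [12, 24, 24, 24]
rot     [12, 24, 24, 24]
over    [12, 24, 24, 24, 24]
-       [12, 24, 24, 0]
swap    [12, 24, 0, 24]
*       [12, 24, 0]
over    [12, 24, 0, 24]
swap    [12, 24, 24, 0]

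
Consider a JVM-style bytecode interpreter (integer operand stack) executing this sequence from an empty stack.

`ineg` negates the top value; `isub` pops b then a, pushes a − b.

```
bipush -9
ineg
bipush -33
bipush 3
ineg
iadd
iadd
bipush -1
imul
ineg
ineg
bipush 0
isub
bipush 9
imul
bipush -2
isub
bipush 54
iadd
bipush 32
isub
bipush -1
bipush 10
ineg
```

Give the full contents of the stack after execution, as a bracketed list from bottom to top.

bipush -9   -9
ineg        9
bipush -33  9 -33
bipush 3    9 -33 3
ineg        9 -33 -3
iadd        9 -36
iadd        -27
bipush -1   -27 -1
imul        27
ineg        -27
ineg        27
bipush 0    27 0
isub        27
bipush 9    27 9
imul        243
bipush -2   243 -2
isub        245
bipush 54   245 54
iadd        299
bipush 32   299 32
isub        267
bipush -1   267 -1
bipush 10   267 -1 10
ineg        267 -1 -10

[267, -1, -10]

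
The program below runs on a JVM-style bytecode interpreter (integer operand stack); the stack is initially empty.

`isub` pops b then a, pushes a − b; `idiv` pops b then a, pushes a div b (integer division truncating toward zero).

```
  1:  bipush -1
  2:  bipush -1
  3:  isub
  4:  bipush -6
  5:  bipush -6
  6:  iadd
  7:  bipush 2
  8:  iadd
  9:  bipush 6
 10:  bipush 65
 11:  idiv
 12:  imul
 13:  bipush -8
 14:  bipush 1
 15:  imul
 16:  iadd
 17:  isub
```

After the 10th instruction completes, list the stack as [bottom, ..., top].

bipush -1  [-1]
bipush -1  [-1, -1]
isub       [0]
bipush -6  [0, -6]
bipush -6  [0, -6, -6]
iadd       [0, -12]
bipush 2   [0, -12, 2]
iadd       [0, -10]
bipush 6   [0, -10, 6]
bipush 65  [0, -10, 6, 65]

[0, -10, 6, 65]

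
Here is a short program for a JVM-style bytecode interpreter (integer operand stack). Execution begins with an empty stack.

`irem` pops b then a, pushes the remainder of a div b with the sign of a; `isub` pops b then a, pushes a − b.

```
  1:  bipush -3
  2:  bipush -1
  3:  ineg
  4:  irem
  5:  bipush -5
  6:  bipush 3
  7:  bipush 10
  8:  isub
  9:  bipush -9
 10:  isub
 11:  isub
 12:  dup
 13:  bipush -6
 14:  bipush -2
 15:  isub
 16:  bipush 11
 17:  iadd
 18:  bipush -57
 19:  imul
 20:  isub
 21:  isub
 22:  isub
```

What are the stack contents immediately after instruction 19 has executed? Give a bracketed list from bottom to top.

bipush -3  : [-3]
bipush -1  : [-3, -1]
ineg       : [-3, 1]
irem       : [0]
bipush -5  : [0, -5]
bipush 3   : [0, -5, 3]
bipush 10  : [0, -5, 3, 10]
isub       : [0, -5, -7]
bipush -9  : [0, -5, -7, -9]
isub       : [0, -5, 2]
isub       : [0, -7]
dup        : [0, -7, -7]
bipush -6  : [0, -7, -7, -6]
bipush -2  : [0, -7, -7, -6, -2]
isub       : [0, -7, -7, -4]
bipush 11  : [0, -7, -7, -4, 11]
iadd       : [0, -7, -7, 7]
bipush -57 : [0, -7, -7, 7, -57]
imul       : [0, -7, -7, -399]

[0, -7, -7, -399]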